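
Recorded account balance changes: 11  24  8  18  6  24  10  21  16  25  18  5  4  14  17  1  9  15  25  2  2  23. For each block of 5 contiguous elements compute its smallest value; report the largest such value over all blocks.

10

(11, 24, 8, 18, 6) → min 6
(24, 8, 18, 6, 24) → min 6
(8, 18, 6, 24, 10) → min 6
(18, 6, 24, 10, 21) → min 6
(6, 24, 10, 21, 16) → min 6
(24, 10, 21, 16, 25) → min 10
(10, 21, 16, 25, 18) → min 10
(21, 16, 25, 18, 5) → min 5
(16, 25, 18, 5, 4) → min 4
(25, 18, 5, 4, 14) → min 4
(18, 5, 4, 14, 17) → min 4
(5, 4, 14, 17, 1) → min 1
(4, 14, 17, 1, 9) → min 1
(14, 17, 1, 9, 15) → min 1
(17, 1, 9, 15, 25) → min 1
(1, 9, 15, 25, 2) → min 1
(9, 15, 25, 2, 2) → min 2
(15, 25, 2, 2, 23) → min 2
Largest of these is 10.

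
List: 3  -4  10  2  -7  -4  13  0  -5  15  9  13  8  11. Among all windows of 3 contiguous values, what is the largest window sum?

Window sums for each of the 12 positions:
[3, -4, 10] → sum 9
[-4, 10, 2] → sum 8
[10, 2, -7] → sum 5
[2, -7, -4] → sum -9
[-7, -4, 13] → sum 2
[-4, 13, 0] → sum 9
[13, 0, -5] → sum 8
[0, -5, 15] → sum 10
[-5, 15, 9] → sum 19
[15, 9, 13] → sum 37
[9, 13, 8] → sum 30
[13, 8, 11] → sum 32
Largest of these is 37.

37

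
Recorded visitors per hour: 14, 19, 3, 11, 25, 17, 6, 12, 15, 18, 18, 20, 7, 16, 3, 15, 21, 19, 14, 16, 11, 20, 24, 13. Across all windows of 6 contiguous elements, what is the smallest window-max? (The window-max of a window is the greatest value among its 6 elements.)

18

Each size-6 window and its max:
[14, 19, 3, 11, 25, 17] → max 25
[19, 3, 11, 25, 17, 6] → max 25
[3, 11, 25, 17, 6, 12] → max 25
[11, 25, 17, 6, 12, 15] → max 25
[25, 17, 6, 12, 15, 18] → max 25
[17, 6, 12, 15, 18, 18] → max 18
[6, 12, 15, 18, 18, 20] → max 20
[12, 15, 18, 18, 20, 7] → max 20
[15, 18, 18, 20, 7, 16] → max 20
[18, 18, 20, 7, 16, 3] → max 20
[18, 20, 7, 16, 3, 15] → max 20
[20, 7, 16, 3, 15, 21] → max 21
[7, 16, 3, 15, 21, 19] → max 21
[16, 3, 15, 21, 19, 14] → max 21
[3, 15, 21, 19, 14, 16] → max 21
[15, 21, 19, 14, 16, 11] → max 21
[21, 19, 14, 16, 11, 20] → max 21
[19, 14, 16, 11, 20, 24] → max 24
[14, 16, 11, 20, 24, 13] → max 24
Smallest of these is 18.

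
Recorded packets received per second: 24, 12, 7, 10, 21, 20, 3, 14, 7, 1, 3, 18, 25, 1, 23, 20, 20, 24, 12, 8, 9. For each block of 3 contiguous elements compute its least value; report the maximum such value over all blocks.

Window mins for each of the 19 positions:
24 12 7 → min 7
12 7 10 → min 7
7 10 21 → min 7
10 21 20 → min 10
21 20 3 → min 3
20 3 14 → min 3
3 14 7 → min 3
14 7 1 → min 1
7 1 3 → min 1
1 3 18 → min 1
3 18 25 → min 3
18 25 1 → min 1
25 1 23 → min 1
1 23 20 → min 1
23 20 20 → min 20
20 20 24 → min 20
20 24 12 → min 12
24 12 8 → min 8
12 8 9 → min 8
Maximum of these is 20.

20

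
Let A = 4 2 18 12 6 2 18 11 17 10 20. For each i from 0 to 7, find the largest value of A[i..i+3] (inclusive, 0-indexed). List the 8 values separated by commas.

18, 18, 18, 18, 18, 18, 18, 20

[4, 2, 18, 12] → max 18
[2, 18, 12, 6] → max 18
[18, 12, 6, 2] → max 18
[12, 6, 2, 18] → max 18
[6, 2, 18, 11] → max 18
[2, 18, 11, 17] → max 18
[18, 11, 17, 10] → max 18
[11, 17, 10, 20] → max 20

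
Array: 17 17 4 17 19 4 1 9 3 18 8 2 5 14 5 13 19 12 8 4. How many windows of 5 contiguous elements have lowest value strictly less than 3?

(17, 17, 4, 17, 19) → min 4
(17, 4, 17, 19, 4) → min 4
(4, 17, 19, 4, 1) → min 1  < 3 ✓
(17, 19, 4, 1, 9) → min 1  < 3 ✓
(19, 4, 1, 9, 3) → min 1  < 3 ✓
(4, 1, 9, 3, 18) → min 1  < 3 ✓
(1, 9, 3, 18, 8) → min 1  < 3 ✓
(9, 3, 18, 8, 2) → min 2  < 3 ✓
(3, 18, 8, 2, 5) → min 2  < 3 ✓
(18, 8, 2, 5, 14) → min 2  < 3 ✓
(8, 2, 5, 14, 5) → min 2  < 3 ✓
(2, 5, 14, 5, 13) → min 2  < 3 ✓
(5, 14, 5, 13, 19) → min 5
(14, 5, 13, 19, 12) → min 5
(5, 13, 19, 12, 8) → min 5
(13, 19, 12, 8, 4) → min 4
10 windows satisfy the condition.

10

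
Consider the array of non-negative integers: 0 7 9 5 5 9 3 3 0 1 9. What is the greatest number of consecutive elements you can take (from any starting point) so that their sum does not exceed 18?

5

Extend to the right; shrink from the left whenever the sum exceeds 18:
→ 0: sum 0, len 1
→ 7: sum 7, len 2
→ 9: sum 16, len 3
→ 5 (dropped 0, 7): sum 14, len 2
→ 5 (dropped 9): sum 10, len 2
→ 9 (dropped 5): sum 14, len 2
→ 3: sum 17, len 3
→ 3 (dropped 5): sum 15, len 3
→ 0: sum 15, len 4
→ 1: sum 16, len 5
→ 9 (dropped 9): sum 16, len 5
Longest length seen: 5.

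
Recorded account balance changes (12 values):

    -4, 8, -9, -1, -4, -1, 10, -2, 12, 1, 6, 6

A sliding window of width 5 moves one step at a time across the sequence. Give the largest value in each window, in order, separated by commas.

[-4, 8, -9, -1, -4] → max 8
[8, -9, -1, -4, -1] → max 8
[-9, -1, -4, -1, 10] → max 10
[-1, -4, -1, 10, -2] → max 10
[-4, -1, 10, -2, 12] → max 12
[-1, 10, -2, 12, 1] → max 12
[10, -2, 12, 1, 6] → max 12
[-2, 12, 1, 6, 6] → max 12

8, 8, 10, 10, 12, 12, 12, 12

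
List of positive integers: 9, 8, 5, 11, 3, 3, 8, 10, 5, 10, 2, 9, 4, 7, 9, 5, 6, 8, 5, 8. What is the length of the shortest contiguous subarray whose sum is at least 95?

add 9: running sum 9 < 95
add 8: running sum 17 < 95
add 5: running sum 22 < 95
add 11: running sum 33 < 95
add 3: running sum 36 < 95
add 3: running sum 39 < 95
add 8: running sum 47 < 95
add 10: running sum 57 < 95
add 5: running sum 62 < 95
add 10: running sum 72 < 95
add 2: running sum 74 < 95
add 9: running sum 83 < 95
add 4: running sum 87 < 95
add 7: running sum 94 < 95
end 14: [9, 8, 5, 11, 3, 3, 8, 10, 5, 10, 2, 9, 4, 7, 9] sum 103, len 15
end 15: [8, 5, 11, 3, 3, 8, 10, 5, 10, 2, 9, 4, 7, 9, 5] sum 99, len 15
end 16: [5, 11, 3, 3, 8, 10, 5, 10, 2, 9, 4, 7, 9, 5, 6] sum 97, len 15
end 17: [11, 3, 3, 8, 10, 5, 10, 2, 9, 4, 7, 9, 5, 6, 8] sum 100, len 15
end 18: [11, 3, 3, 8, 10, 5, 10, 2, 9, 4, 7, 9, 5, 6, 8, 5] sum 105, len 16
end 19: [8, 10, 5, 10, 2, 9, 4, 7, 9, 5, 6, 8, 5, 8] sum 96, len 14
Shortest qualifying length: 14.

14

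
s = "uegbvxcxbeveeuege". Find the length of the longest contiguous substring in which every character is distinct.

7

add u: [u] len 1
add e: [u, e] len 2
add g: [u, e, g] len 3
add b: [u, e, g, b] len 4
add v: [u, e, g, b, v] len 5
add x: [u, e, g, b, v, x] len 6
add c: [u, e, g, b, v, x, c] len 7
add x (repeat x, move left end past it): [c, x] len 2
add b: [c, x, b] len 3
add e: [c, x, b, e] len 4
add v: [c, x, b, e, v] len 5
add e (repeat e, move left end past it): [v, e] len 2
add e (repeat e, move left end past it): [e] len 1
add u: [e, u] len 2
add e (repeat e, move left end past it): [u, e] len 2
add g: [u, e, g] len 3
add e (repeat e, move left end past it): [g, e] len 2
Longest all-distinct length: 7.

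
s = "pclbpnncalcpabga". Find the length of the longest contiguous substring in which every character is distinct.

6

[p] len 1
[p, c] len 2
[p, c, l] len 3
[p, c, l, b] len 4
[c, l, b, p] len 4
[c, l, b, p, n] len 5
[n] len 1
[n, c] len 2
[n, c, a] len 3
[n, c, a, l] len 4
[a, l, c] len 3
[a, l, c, p] len 4
[l, c, p, a] len 4
[l, c, p, a, b] len 5
[l, c, p, a, b, g] len 6
[b, g, a] len 3
Longest all-distinct length: 6.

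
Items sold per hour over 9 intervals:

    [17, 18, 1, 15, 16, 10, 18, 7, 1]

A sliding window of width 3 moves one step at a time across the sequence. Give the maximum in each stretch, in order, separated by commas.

18, 18, 16, 16, 18, 18, 18

17 18 1 → max 18
18 1 15 → max 18
1 15 16 → max 16
15 16 10 → max 16
16 10 18 → max 18
10 18 7 → max 18
18 7 1 → max 18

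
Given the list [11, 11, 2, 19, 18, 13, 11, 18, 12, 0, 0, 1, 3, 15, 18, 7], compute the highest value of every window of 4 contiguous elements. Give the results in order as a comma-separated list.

Sliding a size-4 window across the 16 values:
[11, 11, 2, 19] → max 19
[11, 2, 19, 18] → max 19
[2, 19, 18, 13] → max 19
[19, 18, 13, 11] → max 19
[18, 13, 11, 18] → max 18
[13, 11, 18, 12] → max 18
[11, 18, 12, 0] → max 18
[18, 12, 0, 0] → max 18
[12, 0, 0, 1] → max 12
[0, 0, 1, 3] → max 3
[0, 1, 3, 15] → max 15
[1, 3, 15, 18] → max 18
[3, 15, 18, 7] → max 18

19, 19, 19, 19, 18, 18, 18, 18, 12, 3, 15, 18, 18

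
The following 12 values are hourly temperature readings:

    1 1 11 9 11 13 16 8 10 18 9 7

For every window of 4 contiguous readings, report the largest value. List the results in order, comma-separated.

11, 11, 13, 16, 16, 16, 18, 18, 18

Sliding a size-4 window across the 12 values:
[1, 1, 11, 9] → max 11
[1, 11, 9, 11] → max 11
[11, 9, 11, 13] → max 13
[9, 11, 13, 16] → max 16
[11, 13, 16, 8] → max 16
[13, 16, 8, 10] → max 16
[16, 8, 10, 18] → max 18
[8, 10, 18, 9] → max 18
[10, 18, 9, 7] → max 18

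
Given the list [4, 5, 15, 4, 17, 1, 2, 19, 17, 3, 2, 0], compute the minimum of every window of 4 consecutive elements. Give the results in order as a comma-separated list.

4 5 15 4 → min 4
5 15 4 17 → min 4
15 4 17 1 → min 1
4 17 1 2 → min 1
17 1 2 19 → min 1
1 2 19 17 → min 1
2 19 17 3 → min 2
19 17 3 2 → min 2
17 3 2 0 → min 0

4, 4, 1, 1, 1, 1, 2, 2, 0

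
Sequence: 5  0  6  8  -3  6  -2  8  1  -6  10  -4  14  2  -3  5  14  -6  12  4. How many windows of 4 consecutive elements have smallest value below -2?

5 0 6 8 → min 0
0 6 8 -3 → min -3  < -2 ✓
6 8 -3 6 → min -3  < -2 ✓
8 -3 6 -2 → min -3  < -2 ✓
-3 6 -2 8 → min -3  < -2 ✓
6 -2 8 1 → min -2
-2 8 1 -6 → min -6  < -2 ✓
8 1 -6 10 → min -6  < -2 ✓
1 -6 10 -4 → min -6  < -2 ✓
-6 10 -4 14 → min -6  < -2 ✓
10 -4 14 2 → min -4  < -2 ✓
-4 14 2 -3 → min -4  < -2 ✓
14 2 -3 5 → min -3  < -2 ✓
2 -3 5 14 → min -3  < -2 ✓
-3 5 14 -6 → min -6  < -2 ✓
5 14 -6 12 → min -6  < -2 ✓
14 -6 12 4 → min -6  < -2 ✓
15 windows satisfy the condition.

15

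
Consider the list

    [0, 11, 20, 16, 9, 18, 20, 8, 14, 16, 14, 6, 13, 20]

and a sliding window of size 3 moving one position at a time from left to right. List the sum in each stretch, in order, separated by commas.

31, 47, 45, 43, 47, 46, 42, 38, 44, 36, 33, 39

[0, 11, 20] → sum 31
[11, 20, 16] → sum 47
[20, 16, 9] → sum 45
[16, 9, 18] → sum 43
[9, 18, 20] → sum 47
[18, 20, 8] → sum 46
[20, 8, 14] → sum 42
[8, 14, 16] → sum 38
[14, 16, 14] → sum 44
[16, 14, 6] → sum 36
[14, 6, 13] → sum 33
[6, 13, 20] → sum 39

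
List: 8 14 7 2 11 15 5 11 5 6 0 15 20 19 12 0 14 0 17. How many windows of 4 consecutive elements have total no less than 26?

8 14 7 2 → sum 31  ≥ 26 ✓
14 7 2 11 → sum 34  ≥ 26 ✓
7 2 11 15 → sum 35  ≥ 26 ✓
2 11 15 5 → sum 33  ≥ 26 ✓
11 15 5 11 → sum 42  ≥ 26 ✓
15 5 11 5 → sum 36  ≥ 26 ✓
5 11 5 6 → sum 27  ≥ 26 ✓
11 5 6 0 → sum 22
5 6 0 15 → sum 26  ≥ 26 ✓
6 0 15 20 → sum 41  ≥ 26 ✓
0 15 20 19 → sum 54  ≥ 26 ✓
15 20 19 12 → sum 66  ≥ 26 ✓
20 19 12 0 → sum 51  ≥ 26 ✓
19 12 0 14 → sum 45  ≥ 26 ✓
12 0 14 0 → sum 26  ≥ 26 ✓
0 14 0 17 → sum 31  ≥ 26 ✓
15 windows satisfy the condition.

15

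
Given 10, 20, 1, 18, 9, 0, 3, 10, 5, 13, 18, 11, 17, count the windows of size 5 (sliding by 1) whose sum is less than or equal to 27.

1

[10, 20, 1, 18, 9] → sum 58
[20, 1, 18, 9, 0] → sum 48
[1, 18, 9, 0, 3] → sum 31
[18, 9, 0, 3, 10] → sum 40
[9, 0, 3, 10, 5] → sum 27  ≤ 27 ✓
[0, 3, 10, 5, 13] → sum 31
[3, 10, 5, 13, 18] → sum 49
[10, 5, 13, 18, 11] → sum 57
[5, 13, 18, 11, 17] → sum 64
1 window satisfy the condition.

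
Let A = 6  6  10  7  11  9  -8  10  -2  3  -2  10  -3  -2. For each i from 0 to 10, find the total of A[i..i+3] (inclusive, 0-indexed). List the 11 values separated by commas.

Sliding a size-4 window across the 14 values:
6 6 10 7 → sum 29
6 10 7 11 → sum 34
10 7 11 9 → sum 37
7 11 9 -8 → sum 19
11 9 -8 10 → sum 22
9 -8 10 -2 → sum 9
-8 10 -2 3 → sum 3
10 -2 3 -2 → sum 9
-2 3 -2 10 → sum 9
3 -2 10 -3 → sum 8
-2 10 -3 -2 → sum 3

29, 34, 37, 19, 22, 9, 3, 9, 9, 8, 3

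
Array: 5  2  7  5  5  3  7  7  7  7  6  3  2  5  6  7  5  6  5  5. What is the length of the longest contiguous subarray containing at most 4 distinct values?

[5] 1 distinct, len 1
[5, 2] 2 distinct, len 2
[5, 2, 7] 3 distinct, len 3
[5, 2, 7, 5] 3 distinct, len 4
[5, 2, 7, 5, 5] 3 distinct, len 5
[5, 2, 7, 5, 5, 3] 4 distinct, len 6
[5, 2, 7, 5, 5, 3, 7] 4 distinct, len 7
[5, 2, 7, 5, 5, 3, 7, 7] 4 distinct, len 8
[5, 2, 7, 5, 5, 3, 7, 7, 7] 4 distinct, len 9
[5, 2, 7, 5, 5, 3, 7, 7, 7, 7] 4 distinct, len 10
[7, 5, 5, 3, 7, 7, 7, 7, 6] 4 distinct, len 9
[7, 5, 5, 3, 7, 7, 7, 7, 6, 3] 4 distinct, len 10
[3, 7, 7, 7, 7, 6, 3, 2] 4 distinct, len 8
[6, 3, 2, 5] 4 distinct, len 4
[6, 3, 2, 5, 6] 4 distinct, len 5
[2, 5, 6, 7] 4 distinct, len 4
[2, 5, 6, 7, 5] 4 distinct, len 5
[2, 5, 6, 7, 5, 6] 4 distinct, len 6
[2, 5, 6, 7, 5, 6, 5] 4 distinct, len 7
[2, 5, 6, 7, 5, 6, 5, 5] 4 distinct, len 8
Longest length with ≤4 distinct: 10.

10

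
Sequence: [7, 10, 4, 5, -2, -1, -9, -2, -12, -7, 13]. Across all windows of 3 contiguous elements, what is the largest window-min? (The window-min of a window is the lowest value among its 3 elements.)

(7, 10, 4) → min 4
(10, 4, 5) → min 4
(4, 5, -2) → min -2
(5, -2, -1) → min -2
(-2, -1, -9) → min -9
(-1, -9, -2) → min -9
(-9, -2, -12) → min -12
(-2, -12, -7) → min -12
(-12, -7, 13) → min -12
Largest of these is 4.

4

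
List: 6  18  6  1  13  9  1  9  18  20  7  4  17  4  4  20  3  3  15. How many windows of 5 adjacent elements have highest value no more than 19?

6

(6, 18, 6, 1, 13) → max 18  ≤ 19 ✓
(18, 6, 1, 13, 9) → max 18  ≤ 19 ✓
(6, 1, 13, 9, 1) → max 13  ≤ 19 ✓
(1, 13, 9, 1, 9) → max 13  ≤ 19 ✓
(13, 9, 1, 9, 18) → max 18  ≤ 19 ✓
(9, 1, 9, 18, 20) → max 20
(1, 9, 18, 20, 7) → max 20
(9, 18, 20, 7, 4) → max 20
(18, 20, 7, 4, 17) → max 20
(20, 7, 4, 17, 4) → max 20
(7, 4, 17, 4, 4) → max 17  ≤ 19 ✓
(4, 17, 4, 4, 20) → max 20
(17, 4, 4, 20, 3) → max 20
(4, 4, 20, 3, 3) → max 20
(4, 20, 3, 3, 15) → max 20
6 windows satisfy the condition.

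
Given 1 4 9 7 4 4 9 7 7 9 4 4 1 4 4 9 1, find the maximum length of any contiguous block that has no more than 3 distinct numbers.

[1] 1 distinct, len 1
[1, 4] 2 distinct, len 2
[1, 4, 9] 3 distinct, len 3
[4, 9, 7] 3 distinct, len 3
[4, 9, 7, 4] 3 distinct, len 4
[4, 9, 7, 4, 4] 3 distinct, len 5
[4, 9, 7, 4, 4, 9] 3 distinct, len 6
[4, 9, 7, 4, 4, 9, 7] 3 distinct, len 7
[4, 9, 7, 4, 4, 9, 7, 7] 3 distinct, len 8
[4, 9, 7, 4, 4, 9, 7, 7, 9] 3 distinct, len 9
[4, 9, 7, 4, 4, 9, 7, 7, 9, 4] 3 distinct, len 10
[4, 9, 7, 4, 4, 9, 7, 7, 9, 4, 4] 3 distinct, len 11
[9, 4, 4, 1] 3 distinct, len 4
[9, 4, 4, 1, 4] 3 distinct, len 5
[9, 4, 4, 1, 4, 4] 3 distinct, len 6
[9, 4, 4, 1, 4, 4, 9] 3 distinct, len 7
[9, 4, 4, 1, 4, 4, 9, 1] 3 distinct, len 8
Longest length with ≤3 distinct: 11.

11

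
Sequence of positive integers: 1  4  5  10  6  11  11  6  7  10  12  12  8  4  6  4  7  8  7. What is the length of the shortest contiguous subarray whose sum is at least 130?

add 1: running sum 1 < 130
add 4: running sum 5 < 130
add 5: running sum 10 < 130
add 10: running sum 20 < 130
add 6: running sum 26 < 130
add 11: running sum 37 < 130
add 11: running sum 48 < 130
add 6: running sum 54 < 130
add 7: running sum 61 < 130
add 10: running sum 71 < 130
add 12: running sum 83 < 130
add 12: running sum 95 < 130
add 8: running sum 103 < 130
add 4: running sum 107 < 130
add 6: running sum 113 < 130
add 4: running sum 117 < 130
add 7: running sum 124 < 130
end 17: [4, 5, 10, 6, 11, 11, 6, 7, 10, 12, 12, 8, 4, 6, 4, 7, 8] sum 131, len 17
end 18: [5, 10, 6, 11, 11, 6, 7, 10, 12, 12, 8, 4, 6, 4, 7, 8, 7] sum 134, len 17
Shortest qualifying length: 17.

17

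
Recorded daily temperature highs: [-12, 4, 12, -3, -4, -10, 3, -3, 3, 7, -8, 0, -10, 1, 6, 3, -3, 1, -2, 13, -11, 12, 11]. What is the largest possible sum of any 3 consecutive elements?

14

Each size-3 window and its sum:
[-12, 4, 12] → sum 4
[4, 12, -3] → sum 13
[12, -3, -4] → sum 5
[-3, -4, -10] → sum -17
[-4, -10, 3] → sum -11
[-10, 3, -3] → sum -10
[3, -3, 3] → sum 3
[-3, 3, 7] → sum 7
[3, 7, -8] → sum 2
[7, -8, 0] → sum -1
[-8, 0, -10] → sum -18
[0, -10, 1] → sum -9
[-10, 1, 6] → sum -3
[1, 6, 3] → sum 10
[6, 3, -3] → sum 6
[3, -3, 1] → sum 1
[-3, 1, -2] → sum -4
[1, -2, 13] → sum 12
[-2, 13, -11] → sum 0
[13, -11, 12] → sum 14
[-11, 12, 11] → sum 12
Largest of these is 14.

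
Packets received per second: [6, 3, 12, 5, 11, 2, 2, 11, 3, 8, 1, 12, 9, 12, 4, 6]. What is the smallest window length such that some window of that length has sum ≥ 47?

add 6: running sum 6 < 47
add 3: running sum 9 < 47
add 12: running sum 21 < 47
add 5: running sum 26 < 47
add 11: running sum 37 < 47
add 2: running sum 39 < 47
add 2: running sum 41 < 47
add 11: shortest ending here [6, 3, 12, 5, 11, 2, 2, 11] sum 52, len 8
add 3: shortest ending here [3, 12, 5, 11, 2, 2, 11, 3] sum 49, len 8
add 8: shortest ending here [12, 5, 11, 2, 2, 11, 3, 8] sum 54, len 8
add 1: shortest ending here [12, 5, 11, 2, 2, 11, 3, 8, 1] sum 55, len 9
add 12: shortest ending here [11, 2, 2, 11, 3, 8, 1, 12] sum 50, len 8
add 9: shortest ending here [2, 2, 11, 3, 8, 1, 12, 9] sum 48, len 8
add 12: shortest ending here [11, 3, 8, 1, 12, 9, 12] sum 56, len 7
add 4: shortest ending here [3, 8, 1, 12, 9, 12, 4] sum 49, len 7
add 6: shortest ending here [8, 1, 12, 9, 12, 4, 6] sum 52, len 7
Shortest qualifying length: 7.

7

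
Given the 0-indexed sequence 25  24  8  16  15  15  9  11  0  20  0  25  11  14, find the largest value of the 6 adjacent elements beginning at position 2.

16

Elements at indices 2..7: 8, 16, 15, 15, 9, 11
max(8, 16, 15, 15, 9, 11) = 16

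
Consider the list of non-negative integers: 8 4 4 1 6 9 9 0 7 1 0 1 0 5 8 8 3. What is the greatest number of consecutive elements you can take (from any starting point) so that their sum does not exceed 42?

→ 8: sum 8, len 1
→ 4: sum 12, len 2
→ 4: sum 16, len 3
→ 1: sum 17, len 4
→ 6: sum 23, len 5
→ 9: sum 32, len 6
→ 9: sum 41, len 7
→ 0: sum 41, len 8
→ 7 (dropped 8): sum 40, len 8
→ 1: sum 41, len 9
→ 0: sum 41, len 10
→ 1: sum 42, len 11
→ 0: sum 42, len 12
→ 5 (dropped 4, 4): sum 39, len 11
→ 8 (dropped 1, 6): sum 40, len 10
→ 8 (dropped 9): sum 39, len 10
→ 3: sum 42, len 11
Longest length seen: 12.

12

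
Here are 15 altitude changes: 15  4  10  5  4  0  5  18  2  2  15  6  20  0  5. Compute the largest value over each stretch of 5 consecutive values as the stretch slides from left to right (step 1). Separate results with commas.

15 4 10 5 4 → max 15
4 10 5 4 0 → max 10
10 5 4 0 5 → max 10
5 4 0 5 18 → max 18
4 0 5 18 2 → max 18
0 5 18 2 2 → max 18
5 18 2 2 15 → max 18
18 2 2 15 6 → max 18
2 2 15 6 20 → max 20
2 15 6 20 0 → max 20
15 6 20 0 5 → max 20

15, 10, 10, 18, 18, 18, 18, 18, 20, 20, 20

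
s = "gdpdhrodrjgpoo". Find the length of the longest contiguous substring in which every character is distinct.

6

[g] len 1
[g, d] len 2
[g, d, p] len 3
[p, d] len 2
[p, d, h] len 3
[p, d, h, r] len 4
[p, d, h, r, o] len 5
[h, r, o, d] len 4
[o, d, r] len 3
[o, d, r, j] len 4
[o, d, r, j, g] len 5
[o, d, r, j, g, p] len 6
[d, r, j, g, p, o] len 6
[o] len 1
Longest all-distinct length: 6.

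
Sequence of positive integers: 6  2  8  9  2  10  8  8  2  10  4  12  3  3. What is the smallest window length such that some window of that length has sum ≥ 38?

add 6: running sum 6 < 38
add 2: running sum 8 < 38
add 8: running sum 16 < 38
add 9: running sum 25 < 38
add 2: running sum 27 < 38
add 10: running sum 37 < 38
add 8: shortest ending here [2, 8, 9, 2, 10, 8] sum 39, len 6
add 8: shortest ending here [8, 9, 2, 10, 8, 8] sum 45, len 6
add 2: shortest ending here [9, 2, 10, 8, 8, 2] sum 39, len 6
add 10: shortest ending here [10, 8, 8, 2, 10] sum 38, len 5
add 4: shortest ending here [10, 8, 8, 2, 10, 4] sum 42, len 6
add 12: shortest ending here [8, 8, 2, 10, 4, 12] sum 44, len 6
add 3: shortest ending here [8, 2, 10, 4, 12, 3] sum 39, len 6
add 3: shortest ending here [8, 2, 10, 4, 12, 3, 3] sum 42, len 7
Shortest qualifying length: 5.

5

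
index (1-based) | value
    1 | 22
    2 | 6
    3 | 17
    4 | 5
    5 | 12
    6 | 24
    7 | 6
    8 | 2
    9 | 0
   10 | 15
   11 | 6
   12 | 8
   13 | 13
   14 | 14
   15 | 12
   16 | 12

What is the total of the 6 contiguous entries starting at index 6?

53

Elements at indices 6..11: 24, 6, 2, 0, 15, 6
sum(24, 6, 2, 0, 15, 6) = 53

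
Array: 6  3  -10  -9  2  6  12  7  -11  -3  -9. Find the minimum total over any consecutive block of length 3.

-23

6 3 -10 → sum -1
3 -10 -9 → sum -16
-10 -9 2 → sum -17
-9 2 6 → sum -1
2 6 12 → sum 20
6 12 7 → sum 25
12 7 -11 → sum 8
7 -11 -3 → sum -7
-11 -3 -9 → sum -23
Minimum of these is -23.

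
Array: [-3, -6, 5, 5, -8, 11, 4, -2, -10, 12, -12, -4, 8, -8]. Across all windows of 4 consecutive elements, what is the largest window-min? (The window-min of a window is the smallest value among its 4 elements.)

Each size-4 window and its min:
-3 -6 5 5 → min -6
-6 5 5 -8 → min -8
5 5 -8 11 → min -8
5 -8 11 4 → min -8
-8 11 4 -2 → min -8
11 4 -2 -10 → min -10
4 -2 -10 12 → min -10
-2 -10 12 -12 → min -12
-10 12 -12 -4 → min -12
12 -12 -4 8 → min -12
-12 -4 8 -8 → min -12
Largest of these is -6.

-6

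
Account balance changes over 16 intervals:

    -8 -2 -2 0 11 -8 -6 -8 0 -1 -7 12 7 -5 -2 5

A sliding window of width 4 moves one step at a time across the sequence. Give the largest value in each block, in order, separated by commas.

0, 11, 11, 11, 11, 0, 0, 0, 12, 12, 12, 12, 7

Sliding a size-4 window across the 16 values:
-8 -2 -2 0 → max 0
-2 -2 0 11 → max 11
-2 0 11 -8 → max 11
0 11 -8 -6 → max 11
11 -8 -6 -8 → max 11
-8 -6 -8 0 → max 0
-6 -8 0 -1 → max 0
-8 0 -1 -7 → max 0
0 -1 -7 12 → max 12
-1 -7 12 7 → max 12
-7 12 7 -5 → max 12
12 7 -5 -2 → max 12
7 -5 -2 5 → max 7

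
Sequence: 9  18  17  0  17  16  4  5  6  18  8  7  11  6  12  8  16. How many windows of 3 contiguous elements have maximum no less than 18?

5

(9, 18, 17) → max 18  ≥ 18 ✓
(18, 17, 0) → max 18  ≥ 18 ✓
(17, 0, 17) → max 17
(0, 17, 16) → max 17
(17, 16, 4) → max 17
(16, 4, 5) → max 16
(4, 5, 6) → max 6
(5, 6, 18) → max 18  ≥ 18 ✓
(6, 18, 8) → max 18  ≥ 18 ✓
(18, 8, 7) → max 18  ≥ 18 ✓
(8, 7, 11) → max 11
(7, 11, 6) → max 11
(11, 6, 12) → max 12
(6, 12, 8) → max 12
(12, 8, 16) → max 16
5 windows satisfy the condition.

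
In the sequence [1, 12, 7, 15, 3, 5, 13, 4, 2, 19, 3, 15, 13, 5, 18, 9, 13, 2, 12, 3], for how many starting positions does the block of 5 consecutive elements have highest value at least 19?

(1, 12, 7, 15, 3) → max 15
(12, 7, 15, 3, 5) → max 15
(7, 15, 3, 5, 13) → max 15
(15, 3, 5, 13, 4) → max 15
(3, 5, 13, 4, 2) → max 13
(5, 13, 4, 2, 19) → max 19  ≥ 19 ✓
(13, 4, 2, 19, 3) → max 19  ≥ 19 ✓
(4, 2, 19, 3, 15) → max 19  ≥ 19 ✓
(2, 19, 3, 15, 13) → max 19  ≥ 19 ✓
(19, 3, 15, 13, 5) → max 19  ≥ 19 ✓
(3, 15, 13, 5, 18) → max 18
(15, 13, 5, 18, 9) → max 18
(13, 5, 18, 9, 13) → max 18
(5, 18, 9, 13, 2) → max 18
(18, 9, 13, 2, 12) → max 18
(9, 13, 2, 12, 3) → max 13
5 windows satisfy the condition.

5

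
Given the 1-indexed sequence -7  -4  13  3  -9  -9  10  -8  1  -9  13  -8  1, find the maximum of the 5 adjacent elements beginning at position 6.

Elements at indices 6..10: -9, 10, -8, 1, -9
max(-9, 10, -8, 1, -9) = 10

10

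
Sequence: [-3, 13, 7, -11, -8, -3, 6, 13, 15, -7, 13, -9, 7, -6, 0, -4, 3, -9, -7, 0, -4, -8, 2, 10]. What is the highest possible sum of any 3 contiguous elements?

-3 13 7 → sum 17
13 7 -11 → sum 9
7 -11 -8 → sum -12
-11 -8 -3 → sum -22
-8 -3 6 → sum -5
-3 6 13 → sum 16
6 13 15 → sum 34
13 15 -7 → sum 21
15 -7 13 → sum 21
-7 13 -9 → sum -3
13 -9 7 → sum 11
-9 7 -6 → sum -8
7 -6 0 → sum 1
-6 0 -4 → sum -10
0 -4 3 → sum -1
-4 3 -9 → sum -10
3 -9 -7 → sum -13
-9 -7 0 → sum -16
-7 0 -4 → sum -11
0 -4 -8 → sum -12
-4 -8 2 → sum -10
-8 2 10 → sum 4
Highest of these is 34.

34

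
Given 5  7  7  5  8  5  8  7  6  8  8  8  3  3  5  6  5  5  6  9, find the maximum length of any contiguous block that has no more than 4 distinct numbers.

12

Extend right; when distinct count exceeds 4, shrink from the left:
[5] 1 distinct, len 1
[5, 7] 2 distinct, len 2
[5, 7, 7] 2 distinct, len 3
[5, 7, 7, 5] 2 distinct, len 4
[5, 7, 7, 5, 8] 3 distinct, len 5
[5, 7, 7, 5, 8, 5] 3 distinct, len 6
[5, 7, 7, 5, 8, 5, 8] 3 distinct, len 7
[5, 7, 7, 5, 8, 5, 8, 7] 3 distinct, len 8
[5, 7, 7, 5, 8, 5, 8, 7, 6] 4 distinct, len 9
[5, 7, 7, 5, 8, 5, 8, 7, 6, 8] 4 distinct, len 10
[5, 7, 7, 5, 8, 5, 8, 7, 6, 8, 8] 4 distinct, len 11
[5, 7, 7, 5, 8, 5, 8, 7, 6, 8, 8, 8] 4 distinct, len 12
[8, 7, 6, 8, 8, 8, 3] 4 distinct, len 7
[8, 7, 6, 8, 8, 8, 3, 3] 4 distinct, len 8
[6, 8, 8, 8, 3, 3, 5] 4 distinct, len 7
[6, 8, 8, 8, 3, 3, 5, 6] 4 distinct, len 8
[6, 8, 8, 8, 3, 3, 5, 6, 5] 4 distinct, len 9
[6, 8, 8, 8, 3, 3, 5, 6, 5, 5] 4 distinct, len 10
[6, 8, 8, 8, 3, 3, 5, 6, 5, 5, 6] 4 distinct, len 11
[3, 3, 5, 6, 5, 5, 6, 9] 4 distinct, len 8
Longest length with ≤4 distinct: 12.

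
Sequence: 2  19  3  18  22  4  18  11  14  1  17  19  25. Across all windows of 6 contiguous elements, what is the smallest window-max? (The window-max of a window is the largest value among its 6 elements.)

[2, 19, 3, 18, 22, 4] → max 22
[19, 3, 18, 22, 4, 18] → max 22
[3, 18, 22, 4, 18, 11] → max 22
[18, 22, 4, 18, 11, 14] → max 22
[22, 4, 18, 11, 14, 1] → max 22
[4, 18, 11, 14, 1, 17] → max 18
[18, 11, 14, 1, 17, 19] → max 19
[11, 14, 1, 17, 19, 25] → max 25
Smallest of these is 18.

18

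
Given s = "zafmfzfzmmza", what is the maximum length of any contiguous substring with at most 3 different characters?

9

[z] 1 distinct, len 1
[z, a] 2 distinct, len 2
[z, a, f] 3 distinct, len 3
[a, f, m] 3 distinct, len 3
[a, f, m, f] 3 distinct, len 4
[f, m, f, z] 3 distinct, len 4
[f, m, f, z, f] 3 distinct, len 5
[f, m, f, z, f, z] 3 distinct, len 6
[f, m, f, z, f, z, m] 3 distinct, len 7
[f, m, f, z, f, z, m, m] 3 distinct, len 8
[f, m, f, z, f, z, m, m, z] 3 distinct, len 9
[z, m, m, z, a] 3 distinct, len 5
Longest length with ≤3 distinct: 9.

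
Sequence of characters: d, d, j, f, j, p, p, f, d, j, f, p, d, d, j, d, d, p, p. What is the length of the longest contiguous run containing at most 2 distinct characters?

5

Extend right; when distinct count exceeds 2, shrink from the left:
add d: window [d] (1 distinct), len 1
add d: window [d, d] (1 distinct), len 2
add j: window [d, d, j] (2 distinct), len 3
add f: window [j, f] (2 distinct), len 2
add j: window [j, f, j] (2 distinct), len 3
add p: window [j, p] (2 distinct), len 2
add p: window [j, p, p] (2 distinct), len 3
add f: window [p, p, f] (2 distinct), len 3
add d: window [f, d] (2 distinct), len 2
add j: window [d, j] (2 distinct), len 2
add f: window [j, f] (2 distinct), len 2
add p: window [f, p] (2 distinct), len 2
add d: window [p, d] (2 distinct), len 2
add d: window [p, d, d] (2 distinct), len 3
add j: window [d, d, j] (2 distinct), len 3
add d: window [d, d, j, d] (2 distinct), len 4
add d: window [d, d, j, d, d] (2 distinct), len 5
add p: window [d, d, p] (2 distinct), len 3
add p: window [d, d, p, p] (2 distinct), len 4
Longest length with ≤2 distinct: 5.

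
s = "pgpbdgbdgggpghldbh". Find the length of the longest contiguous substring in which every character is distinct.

add p: [p] len 1
add g: [p, g] len 2
add p (repeat p, move left end past it): [g, p] len 2
add b: [g, p, b] len 3
add d: [g, p, b, d] len 4
add g (repeat g, move left end past it): [p, b, d, g] len 4
add b (repeat b, move left end past it): [d, g, b] len 3
add d (repeat d, move left end past it): [g, b, d] len 3
add g (repeat g, move left end past it): [b, d, g] len 3
add g (repeat g, move left end past it): [g] len 1
add g (repeat g, move left end past it): [g] len 1
add p: [g, p] len 2
add g (repeat g, move left end past it): [p, g] len 2
add h: [p, g, h] len 3
add l: [p, g, h, l] len 4
add d: [p, g, h, l, d] len 5
add b: [p, g, h, l, d, b] len 6
add h (repeat h, move left end past it): [l, d, b, h] len 4
Longest all-distinct length: 6.

6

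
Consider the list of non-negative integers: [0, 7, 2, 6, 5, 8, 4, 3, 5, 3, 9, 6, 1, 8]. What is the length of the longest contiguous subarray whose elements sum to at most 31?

[0] sum 0 len 1
[0, 7] sum 7 len 2
[0, 7, 2] sum 9 len 3
[0, 7, 2, 6] sum 15 len 4
[0, 7, 2, 6, 5] sum 20 len 5
[0, 7, 2, 6, 5, 8] sum 28 len 6
[2, 6, 5, 8, 4] sum 25 len 5
[2, 6, 5, 8, 4, 3] sum 28 len 6
[6, 5, 8, 4, 3, 5] sum 31 len 6
[5, 8, 4, 3, 5, 3] sum 28 len 6
[4, 3, 5, 3, 9] sum 24 len 5
[4, 3, 5, 3, 9, 6] sum 30 len 6
[4, 3, 5, 3, 9, 6, 1] sum 31 len 7
[3, 9, 6, 1, 8] sum 27 len 5
Longest length seen: 7.

7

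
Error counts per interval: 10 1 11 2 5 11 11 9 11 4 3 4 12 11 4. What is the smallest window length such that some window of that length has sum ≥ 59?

7

add 10: running sum 10 < 59
add 1: running sum 11 < 59
add 11: running sum 22 < 59
add 2: running sum 24 < 59
add 5: running sum 29 < 59
add 11: running sum 40 < 59
add 11: running sum 51 < 59
end 7: [10, 1, 11, 2, 5, 11, 11, 9] sum 60, len 8
end 8: [11, 2, 5, 11, 11, 9, 11] sum 60, len 7
end 9: [11, 2, 5, 11, 11, 9, 11, 4] sum 64, len 8
end 10: [11, 2, 5, 11, 11, 9, 11, 4, 3] sum 67, len 9
end 11: [2, 5, 11, 11, 9, 11, 4, 3, 4] sum 60, len 9
end 12: [11, 11, 9, 11, 4, 3, 4, 12] sum 65, len 8
end 13: [11, 9, 11, 4, 3, 4, 12, 11] sum 65, len 8
end 14: [11, 9, 11, 4, 3, 4, 12, 11, 4] sum 69, len 9
Shortest qualifying length: 7.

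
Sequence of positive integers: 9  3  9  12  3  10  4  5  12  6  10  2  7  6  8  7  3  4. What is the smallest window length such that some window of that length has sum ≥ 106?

15

add 9: running sum 9 < 106
add 3: running sum 12 < 106
add 9: running sum 21 < 106
add 12: running sum 33 < 106
add 3: running sum 36 < 106
add 10: running sum 46 < 106
add 4: running sum 50 < 106
add 5: running sum 55 < 106
add 12: running sum 67 < 106
add 6: running sum 73 < 106
add 10: running sum 83 < 106
add 2: running sum 85 < 106
add 7: running sum 92 < 106
add 6: running sum 98 < 106
end 14: [9, 3, 9, 12, 3, 10, 4, 5, 12, 6, 10, 2, 7, 6, 8] sum 106, len 15
end 15: [9, 3, 9, 12, 3, 10, 4, 5, 12, 6, 10, 2, 7, 6, 8, 7] sum 113, len 16
end 16: [3, 9, 12, 3, 10, 4, 5, 12, 6, 10, 2, 7, 6, 8, 7, 3] sum 107, len 16
end 17: [9, 12, 3, 10, 4, 5, 12, 6, 10, 2, 7, 6, 8, 7, 3, 4] sum 108, len 16
Shortest qualifying length: 15.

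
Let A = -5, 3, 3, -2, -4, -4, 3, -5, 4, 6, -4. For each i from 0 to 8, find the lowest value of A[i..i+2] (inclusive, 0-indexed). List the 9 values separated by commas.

-5, -2, -4, -4, -4, -5, -5, -5, -4

Sliding a size-3 window across the 11 values:
-5 3 3 → min -5
3 3 -2 → min -2
3 -2 -4 → min -4
-2 -4 -4 → min -4
-4 -4 3 → min -4
-4 3 -5 → min -5
3 -5 4 → min -5
-5 4 6 → min -5
4 6 -4 → min -4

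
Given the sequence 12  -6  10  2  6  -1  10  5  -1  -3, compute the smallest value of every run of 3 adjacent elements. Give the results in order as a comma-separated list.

12 -6 10 → min -6
-6 10 2 → min -6
10 2 6 → min 2
2 6 -1 → min -1
6 -1 10 → min -1
-1 10 5 → min -1
10 5 -1 → min -1
5 -1 -3 → min -3

-6, -6, 2, -1, -1, -1, -1, -3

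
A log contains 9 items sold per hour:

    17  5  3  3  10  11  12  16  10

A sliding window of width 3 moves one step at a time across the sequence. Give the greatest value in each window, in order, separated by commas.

17 5 3 → max 17
5 3 3 → max 5
3 3 10 → max 10
3 10 11 → max 11
10 11 12 → max 12
11 12 16 → max 16
12 16 10 → max 16

17, 5, 10, 11, 12, 16, 16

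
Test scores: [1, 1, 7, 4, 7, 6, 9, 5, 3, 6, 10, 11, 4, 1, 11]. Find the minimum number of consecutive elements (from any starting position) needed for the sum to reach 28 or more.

add 1: running sum 1 < 28
add 1: running sum 2 < 28
add 7: running sum 9 < 28
add 4: running sum 13 < 28
add 7: running sum 20 < 28
add 6: running sum 26 < 28
end 6: [7, 4, 7, 6, 9] sum 33, len 5
end 7: [4, 7, 6, 9, 5] sum 31, len 5
end 8: [7, 6, 9, 5, 3] sum 30, len 5
end 9: [6, 9, 5, 3, 6] sum 29, len 5
end 10: [9, 5, 3, 6, 10] sum 33, len 5
end 11: [3, 6, 10, 11] sum 30, len 4
end 12: [6, 10, 11, 4] sum 31, len 4
end 13: [6, 10, 11, 4, 1] sum 32, len 5
end 14: [10, 11, 4, 1, 11] sum 37, len 5
Shortest qualifying length: 4.

4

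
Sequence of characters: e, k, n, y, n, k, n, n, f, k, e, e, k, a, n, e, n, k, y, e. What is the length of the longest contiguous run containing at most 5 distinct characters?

add e: window [e] (1 distinct), len 1
add k: window [e, k] (2 distinct), len 2
add n: window [e, k, n] (3 distinct), len 3
add y: window [e, k, n, y] (4 distinct), len 4
add n: window [e, k, n, y, n] (4 distinct), len 5
add k: window [e, k, n, y, n, k] (4 distinct), len 6
add n: window [e, k, n, y, n, k, n] (4 distinct), len 7
add n: window [e, k, n, y, n, k, n, n] (4 distinct), len 8
add f: window [e, k, n, y, n, k, n, n, f] (5 distinct), len 9
add k: window [e, k, n, y, n, k, n, n, f, k] (5 distinct), len 10
add e: window [e, k, n, y, n, k, n, n, f, k, e] (5 distinct), len 11
add e: window [e, k, n, y, n, k, n, n, f, k, e, e] (5 distinct), len 12
add k: window [e, k, n, y, n, k, n, n, f, k, e, e, k] (5 distinct), len 13
add a: window [n, k, n, n, f, k, e, e, k, a] (5 distinct), len 10
add n: window [n, k, n, n, f, k, e, e, k, a, n] (5 distinct), len 11
add e: window [n, k, n, n, f, k, e, e, k, a, n, e] (5 distinct), len 12
add n: window [n, k, n, n, f, k, e, e, k, a, n, e, n] (5 distinct), len 13
add k: window [n, k, n, n, f, k, e, e, k, a, n, e, n, k] (5 distinct), len 14
add y: window [k, e, e, k, a, n, e, n, k, y] (5 distinct), len 10
add e: window [k, e, e, k, a, n, e, n, k, y, e] (5 distinct), len 11
Longest length with ≤5 distinct: 14.

14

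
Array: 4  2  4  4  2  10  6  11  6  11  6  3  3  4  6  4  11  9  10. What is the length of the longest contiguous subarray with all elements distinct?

add 4: [4] len 1
add 2: [4, 2] len 2
add 4 (repeat 4, move left end past it): [2, 4] len 2
add 4 (repeat 4, move left end past it): [4] len 1
add 2: [4, 2] len 2
add 10: [4, 2, 10] len 3
add 6: [4, 2, 10, 6] len 4
add 11: [4, 2, 10, 6, 11] len 5
add 6 (repeat 6, move left end past it): [11, 6] len 2
add 11 (repeat 11, move left end past it): [6, 11] len 2
add 6 (repeat 6, move left end past it): [11, 6] len 2
add 3: [11, 6, 3] len 3
add 3 (repeat 3, move left end past it): [3] len 1
add 4: [3, 4] len 2
add 6: [3, 4, 6] len 3
add 4 (repeat 4, move left end past it): [6, 4] len 2
add 11: [6, 4, 11] len 3
add 9: [6, 4, 11, 9] len 4
add 10: [6, 4, 11, 9, 10] len 5
Longest all-distinct length: 5.

5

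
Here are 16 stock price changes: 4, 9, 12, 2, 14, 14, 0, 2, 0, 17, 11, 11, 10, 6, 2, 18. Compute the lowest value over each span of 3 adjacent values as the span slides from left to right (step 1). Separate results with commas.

(4, 9, 12) → min 4
(9, 12, 2) → min 2
(12, 2, 14) → min 2
(2, 14, 14) → min 2
(14, 14, 0) → min 0
(14, 0, 2) → min 0
(0, 2, 0) → min 0
(2, 0, 17) → min 0
(0, 17, 11) → min 0
(17, 11, 11) → min 11
(11, 11, 10) → min 10
(11, 10, 6) → min 6
(10, 6, 2) → min 2
(6, 2, 18) → min 2

4, 2, 2, 2, 0, 0, 0, 0, 0, 11, 10, 6, 2, 2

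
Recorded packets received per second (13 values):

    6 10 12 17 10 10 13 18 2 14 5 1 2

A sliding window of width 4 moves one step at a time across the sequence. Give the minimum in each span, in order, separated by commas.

6, 10, 10, 10, 10, 2, 2, 2, 1, 1

6 10 12 17 → min 6
10 12 17 10 → min 10
12 17 10 10 → min 10
17 10 10 13 → min 10
10 10 13 18 → min 10
10 13 18 2 → min 2
13 18 2 14 → min 2
18 2 14 5 → min 2
2 14 5 1 → min 1
14 5 1 2 → min 1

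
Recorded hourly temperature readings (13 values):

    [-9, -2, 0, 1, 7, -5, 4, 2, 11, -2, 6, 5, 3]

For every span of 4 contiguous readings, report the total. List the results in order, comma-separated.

-10, 6, 3, 7, 8, 12, 15, 17, 20, 12

-9 -2 0 1 → sum -10
-2 0 1 7 → sum 6
0 1 7 -5 → sum 3
1 7 -5 4 → sum 7
7 -5 4 2 → sum 8
-5 4 2 11 → sum 12
4 2 11 -2 → sum 15
2 11 -2 6 → sum 17
11 -2 6 5 → sum 20
-2 6 5 3 → sum 12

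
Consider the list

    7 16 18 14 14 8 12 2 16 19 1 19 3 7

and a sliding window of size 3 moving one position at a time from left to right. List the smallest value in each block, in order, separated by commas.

7 16 18 → min 7
16 18 14 → min 14
18 14 14 → min 14
14 14 8 → min 8
14 8 12 → min 8
8 12 2 → min 2
12 2 16 → min 2
2 16 19 → min 2
16 19 1 → min 1
19 1 19 → min 1
1 19 3 → min 1
19 3 7 → min 3

7, 14, 14, 8, 8, 2, 2, 2, 1, 1, 1, 3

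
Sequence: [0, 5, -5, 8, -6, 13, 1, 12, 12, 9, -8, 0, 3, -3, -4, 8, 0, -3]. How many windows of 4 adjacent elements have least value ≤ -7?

(0, 5, -5, 8) → min -5
(5, -5, 8, -6) → min -6
(-5, 8, -6, 13) → min -6
(8, -6, 13, 1) → min -6
(-6, 13, 1, 12) → min -6
(13, 1, 12, 12) → min 1
(1, 12, 12, 9) → min 1
(12, 12, 9, -8) → min -8  ≤ -7 ✓
(12, 9, -8, 0) → min -8  ≤ -7 ✓
(9, -8, 0, 3) → min -8  ≤ -7 ✓
(-8, 0, 3, -3) → min -8  ≤ -7 ✓
(0, 3, -3, -4) → min -4
(3, -3, -4, 8) → min -4
(-3, -4, 8, 0) → min -4
(-4, 8, 0, -3) → min -4
4 windows satisfy the condition.

4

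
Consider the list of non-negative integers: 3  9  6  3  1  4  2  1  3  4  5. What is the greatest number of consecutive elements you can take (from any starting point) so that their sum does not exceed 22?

7

[3] sum 3 len 1
[3, 9] sum 12 len 2
[3, 9, 6] sum 18 len 3
[3, 9, 6, 3] sum 21 len 4
[3, 9, 6, 3, 1] sum 22 len 5
[6, 3, 1, 4] sum 14 len 4
[6, 3, 1, 4, 2] sum 16 len 5
[6, 3, 1, 4, 2, 1] sum 17 len 6
[6, 3, 1, 4, 2, 1, 3] sum 20 len 7
[3, 1, 4, 2, 1, 3, 4] sum 18 len 7
[1, 4, 2, 1, 3, 4, 5] sum 20 len 7
Longest length seen: 7.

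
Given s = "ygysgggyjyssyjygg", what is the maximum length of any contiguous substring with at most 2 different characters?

4

[y] 1 distinct, len 1
[y, g] 2 distinct, len 2
[y, g, y] 2 distinct, len 3
[y, s] 2 distinct, len 2
[s, g] 2 distinct, len 2
[s, g, g] 2 distinct, len 3
[s, g, g, g] 2 distinct, len 4
[g, g, g, y] 2 distinct, len 4
[y, j] 2 distinct, len 2
[y, j, y] 2 distinct, len 3
[y, s] 2 distinct, len 2
[y, s, s] 2 distinct, len 3
[y, s, s, y] 2 distinct, len 4
[y, j] 2 distinct, len 2
[y, j, y] 2 distinct, len 3
[y, g] 2 distinct, len 2
[y, g, g] 2 distinct, len 3
Longest length with ≤2 distinct: 4.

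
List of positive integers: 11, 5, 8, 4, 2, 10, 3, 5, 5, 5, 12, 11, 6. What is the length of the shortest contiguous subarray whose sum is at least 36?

5

add 11: running sum 11 < 36
add 5: running sum 16 < 36
add 8: running sum 24 < 36
add 4: running sum 28 < 36
add 2: running sum 30 < 36
end 5: [11, 5, 8, 4, 2, 10] sum 40, len 6
end 6: [11, 5, 8, 4, 2, 10, 3] sum 43, len 7
end 7: [5, 8, 4, 2, 10, 3, 5] sum 37, len 7
end 8: [8, 4, 2, 10, 3, 5, 5] sum 37, len 7
end 9: [8, 4, 2, 10, 3, 5, 5, 5] sum 42, len 8
end 10: [10, 3, 5, 5, 5, 12] sum 40, len 6
end 11: [5, 5, 5, 12, 11] sum 38, len 5
end 12: [5, 5, 12, 11, 6] sum 39, len 5
Shortest qualifying length: 5.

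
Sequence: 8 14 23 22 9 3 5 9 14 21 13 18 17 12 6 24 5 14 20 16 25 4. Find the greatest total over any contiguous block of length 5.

83

Window sums for each of the 18 positions:
8 14 23 22 9 → sum 76
14 23 22 9 3 → sum 71
23 22 9 3 5 → sum 62
22 9 3 5 9 → sum 48
9 3 5 9 14 → sum 40
3 5 9 14 21 → sum 52
5 9 14 21 13 → sum 62
9 14 21 13 18 → sum 75
14 21 13 18 17 → sum 83
21 13 18 17 12 → sum 81
13 18 17 12 6 → sum 66
18 17 12 6 24 → sum 77
17 12 6 24 5 → sum 64
12 6 24 5 14 → sum 61
6 24 5 14 20 → sum 69
24 5 14 20 16 → sum 79
5 14 20 16 25 → sum 80
14 20 16 25 4 → sum 79
Greatest of these is 83.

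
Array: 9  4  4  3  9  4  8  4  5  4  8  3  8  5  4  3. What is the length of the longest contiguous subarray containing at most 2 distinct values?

3

[9] 1 distinct, len 1
[9, 4] 2 distinct, len 2
[9, 4, 4] 2 distinct, len 3
[4, 4, 3] 2 distinct, len 3
[3, 9] 2 distinct, len 2
[9, 4] 2 distinct, len 2
[4, 8] 2 distinct, len 2
[4, 8, 4] 2 distinct, len 3
[4, 5] 2 distinct, len 2
[4, 5, 4] 2 distinct, len 3
[4, 8] 2 distinct, len 2
[8, 3] 2 distinct, len 2
[8, 3, 8] 2 distinct, len 3
[8, 5] 2 distinct, len 2
[5, 4] 2 distinct, len 2
[4, 3] 2 distinct, len 2
Longest length with ≤2 distinct: 3.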